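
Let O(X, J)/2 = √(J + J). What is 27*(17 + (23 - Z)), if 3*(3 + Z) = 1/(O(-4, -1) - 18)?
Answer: 192807/166 + 9*I*√2/166 ≈ 1161.5 + 0.076674*I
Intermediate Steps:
O(X, J) = 2*√2*√J (O(X, J) = 2*√(J + J) = 2*√(2*J) = 2*(√2*√J) = 2*√2*√J)
Z = -3 + 1/(3*(-18 + 2*I*√2)) (Z = -3 + 1/(3*(2*√2*√(-1) - 18)) = -3 + 1/(3*(2*√2*I - 18)) = -3 + 1/(3*(2*I*√2 - 18)) = -3 + 1/(3*(-18 + 2*I*√2)) ≈ -3.0181 - 0.0028398*I)
27*(17 + (23 - Z)) = 27*(17 + (23 - (-501/166 - I*√2/498))) = 27*(17 + (23 + (501/166 + I*√2/498))) = 27*(17 + (4319/166 + I*√2/498)) = 27*(7141/166 + I*√2/498) = 192807/166 + 9*I*√2/166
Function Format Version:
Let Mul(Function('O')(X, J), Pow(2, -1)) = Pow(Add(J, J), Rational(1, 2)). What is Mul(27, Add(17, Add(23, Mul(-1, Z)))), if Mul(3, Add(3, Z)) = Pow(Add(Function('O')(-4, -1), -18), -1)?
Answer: Add(Rational(192807, 166), Mul(Rational(9, 166), I, Pow(2, Rational(1, 2)))) ≈ Add(1161.5, Mul(0.076674, I))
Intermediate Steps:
Function('O')(X, J) = Mul(2, Pow(2, Rational(1, 2)), Pow(J, Rational(1, 2))) (Function('O')(X, J) = Mul(2, Pow(Add(J, J), Rational(1, 2))) = Mul(2, Pow(Mul(2, J), Rational(1, 2))) = Mul(2, Mul(Pow(2, Rational(1, 2)), Pow(J, Rational(1, 2)))) = Mul(2, Pow(2, Rational(1, 2)), Pow(J, Rational(1, 2))))
Z = Add(-3, Mul(Rational(1, 3), Pow(Add(-18, Mul(2, I, Pow(2, Rational(1, 2)))), -1))) (Z = Add(-3, Mul(Rational(1, 3), Pow(Add(Mul(2, Pow(2, Rational(1, 2)), Pow(-1, Rational(1, 2))), -18), -1))) = Add(-3, Mul(Rational(1, 3), Pow(Add(Mul(2, Pow(2, Rational(1, 2)), I), -18), -1))) = Add(-3, Mul(Rational(1, 3), Pow(Add(Mul(2, I, Pow(2, Rational(1, 2))), -18), -1))) = Add(-3, Mul(Rational(1, 3), Pow(Add(-18, Mul(2, I, Pow(2, Rational(1, 2)))), -1))) ≈ Add(-3.0181, Mul(-0.0028398, I)))
Mul(27, Add(17, Add(23, Mul(-1, Z)))) = Mul(27, Add(17, Add(23, Mul(-1, Add(Rational(-501, 166), Mul(Rational(-1, 498), I, Pow(2, Rational(1, 2)))))))) = Mul(27, Add(17, Add(23, Add(Rational(501, 166), Mul(Rational(1, 498), I, Pow(2, Rational(1, 2))))))) = Mul(27, Add(17, Add(Rational(4319, 166), Mul(Rational(1, 498), I, Pow(2, Rational(1, 2)))))) = Mul(27, Add(Rational(7141, 166), Mul(Rational(1, 498), I, Pow(2, Rational(1, 2))))) = Add(Rational(192807, 166), Mul(Rational(9, 166), I, Pow(2, Rational(1, 2))))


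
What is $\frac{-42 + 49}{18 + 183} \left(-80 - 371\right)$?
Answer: $- \frac{3157}{201} \approx -15.706$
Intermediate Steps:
$\frac{-42 + 49}{18 + 183} \left(-80 - 371\right) = \frac{7}{201} \left(-451\right) = - \frac{3157}{201}$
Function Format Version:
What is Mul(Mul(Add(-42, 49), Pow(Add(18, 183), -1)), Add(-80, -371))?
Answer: Rational(-3157, 201) ≈ -15.706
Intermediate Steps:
Mul(Mul(Add(-42, 49), Pow(Add(18, 183), -1)), Add(-80, -371)) = Mul(Mul(7, Pow(201, -1)), -451) = Mul(Mul(7, Rational(1, 201)), -451) = Mul(Rational(7, 201), -451) = Rational(-3157, 201)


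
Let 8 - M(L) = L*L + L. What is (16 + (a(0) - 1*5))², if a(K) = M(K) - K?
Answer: 361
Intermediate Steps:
M(L) = 8 - L - L² (M(L) = 8 - (L*L + L) = 8 - (L² + L) = 8 - (L + L²) = 8 + (-L - L²) = 8 - L - L²)
a(K) = 8 - K² - 2*K (a(K) = (8 - K - K²) - K = 8 - K² - 2*K)
(16 + (a(0) - 1*5))² = (16 + ((8 - 1*0² - 2*0) - 1*5))² = (16 + ((8 - 1*0 + 0) - 5))² = (16 + ((8 + 0 + 0) - 5))² = (16 + (8 - 5))² = (16 + 3)² = 19² = 361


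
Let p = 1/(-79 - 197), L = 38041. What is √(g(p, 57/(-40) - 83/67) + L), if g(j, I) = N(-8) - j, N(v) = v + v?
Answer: √724148169/138 ≈ 195.00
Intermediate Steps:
N(v) = 2*v
p = -1/276 (p = 1/(-276) = -1/276 ≈ -0.0036232)
g(j, I) = -16 - j (g(j, I) = 2*(-8) - j = -16 - j)
√(g(p, 57/(-40) - 83/67) + L) = √((-16 - 1*(-1/276)) + 38041) = √((-16 + 1/276) + 38041) = √(-4415/276 + 38041) = √(10494901/276) = √724148169/138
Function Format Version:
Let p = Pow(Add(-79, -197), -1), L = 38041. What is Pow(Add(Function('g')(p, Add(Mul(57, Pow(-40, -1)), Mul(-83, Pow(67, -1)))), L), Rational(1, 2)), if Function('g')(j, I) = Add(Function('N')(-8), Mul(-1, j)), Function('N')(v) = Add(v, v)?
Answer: Mul(Rational(1, 138), Pow(724148169, Rational(1, 2))) ≈ 195.00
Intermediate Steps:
Function('N')(v) = Mul(2, v)
p = Rational(-1, 276) (p = Pow(-276, -1) = Rational(-1, 276) ≈ -0.0036232)
Function('g')(j, I) = Add(-16, Mul(-1, j)) (Function('g')(j, I) = Add(Mul(2, -8), Mul(-1, j)) = Add(-16, Mul(-1, j)))
Pow(Add(Function('g')(p, Add(Mul(57, Pow(-40, -1)), Mul(-83, Pow(67, -1)))), L), Rational(1, 2)) = Pow(Add(Add(-16, Mul(-1, Rational(-1, 276))), 38041), Rational(1, 2)) = Pow(Add(Add(-16, Rational(1, 276)), 38041), Rational(1, 2)) = Pow(Add(Rational(-4415, 276), 38041), Rational(1, 2)) = Pow(Rational(10494901, 276), Rational(1, 2)) = Mul(Rational(1, 138), Pow(724148169, Rational(1, 2)))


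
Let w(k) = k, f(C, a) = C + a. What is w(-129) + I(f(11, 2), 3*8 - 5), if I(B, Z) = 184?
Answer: 55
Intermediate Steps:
w(-129) + I(f(11, 2), 3*8 - 5) = -129 + 184 = 55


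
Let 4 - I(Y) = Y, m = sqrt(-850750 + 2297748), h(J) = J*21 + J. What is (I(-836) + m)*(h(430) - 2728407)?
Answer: -2283915480 - 2718947*sqrt(1446998) ≈ -5.5546e+9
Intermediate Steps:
h(J) = 22*J (h(J) = 21*J + J = 22*J)
m = sqrt(1446998) ≈ 1202.9
I(Y) = 4 - Y
(I(-836) + m)*(h(430) - 2728407) = ((4 - 1*(-836)) + sqrt(1446998))*(22*430 - 2728407) = ((4 + 836) + sqrt(1446998))*(9460 - 2728407) = (840 + sqrt(1446998))*(-2718947) = -2283915480 - 2718947*sqrt(1446998)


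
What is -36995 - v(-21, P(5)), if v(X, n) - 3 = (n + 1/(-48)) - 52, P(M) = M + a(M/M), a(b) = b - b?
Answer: -1773647/48 ≈ -36951.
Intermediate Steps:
a(b) = 0
P(M) = M (P(M) = M + 0 = M)
v(X, n) = -2353/48 + n (v(X, n) = 3 + ((n + 1/(-48)) - 52) = 3 + ((n - 1/48) - 52) = 3 + ((-1/48 + n) - 52) = 3 + (-2497/48 + n) = -2353/48 + n)
-36995 - v(-21, P(5)) = -36995 - (-2353/48 + 5) = -36995 - 1*(-2113/48) = -36995 + 2113/48 = -1773647/48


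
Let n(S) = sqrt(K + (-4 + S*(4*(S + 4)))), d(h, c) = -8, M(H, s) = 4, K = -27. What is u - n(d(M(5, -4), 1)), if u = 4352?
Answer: 4352 - sqrt(97) ≈ 4342.1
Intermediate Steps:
n(S) = sqrt(-31 + S*(16 + 4*S)) (n(S) = sqrt(-27 + (-4 + S*(4*(S + 4)))) = sqrt(-27 + (-4 + S*(4*(4 + S)))) = sqrt(-27 + (-4 + S*(16 + 4*S))) = sqrt(-31 + S*(16 + 4*S)))
u - n(d(M(5, -4), 1)) = 4352 - sqrt(-31 + 4*(-8)**2 + 16*(-8)) = 4352 - sqrt(-31 + 4*64 - 128) = 4352 - sqrt(-31 + 256 - 128) = 4352 - sqrt(97)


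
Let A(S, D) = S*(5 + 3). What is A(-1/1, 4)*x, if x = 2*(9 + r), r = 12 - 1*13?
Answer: -128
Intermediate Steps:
r = -1 (r = 12 - 13 = -1)
A(S, D) = 8*S (A(S, D) = S*8 = 8*S)
x = 16 (x = 2*(9 - 1) = 2*8 = 16)
A(-1/1, 4)*x = (8*(-1/1))*16 = (8*(-1*1))*16 = (8*(-1))*16 = -8*16 = -128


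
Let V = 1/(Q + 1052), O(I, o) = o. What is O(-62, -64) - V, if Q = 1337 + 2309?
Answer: -300673/4698 ≈ -64.000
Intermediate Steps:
Q = 3646
V = 1/4698 (V = 1/(3646 + 1052) = 1/4698 ≈ 0.00021286)
O(-62, -64) - V = -64 - 1*1/4698 = -64 - 1/4698 = -300673/4698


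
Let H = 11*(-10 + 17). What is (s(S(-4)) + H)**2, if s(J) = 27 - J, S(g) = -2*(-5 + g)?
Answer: 7396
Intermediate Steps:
S(g) = 10 - 2*g
H = 77 (H = 11*7 = 77)
(s(S(-4)) + H)**2 = ((27 - (10 - 2*(-4))) + 77)**2 = ((27 - (10 + 8)) + 77)**2 = ((27 - 1*18) + 77)**2 = ((27 - 18) + 77)**2 = (9 + 77)**2 = 86**2 = 7396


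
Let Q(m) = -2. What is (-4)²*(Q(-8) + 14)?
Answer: 192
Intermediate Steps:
(-4)²*(Q(-8) + 14) = (-4)²*(-2 + 14) = 16*12 = 192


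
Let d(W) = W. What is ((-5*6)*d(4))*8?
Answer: -960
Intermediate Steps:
((-5*6)*d(4))*8 = (-5*6*4)*8 = -30*4*8 = -120*8 = -960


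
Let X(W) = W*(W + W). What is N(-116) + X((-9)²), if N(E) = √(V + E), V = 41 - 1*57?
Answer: 13122 + 2*I*√33 ≈ 13122.0 + 11.489*I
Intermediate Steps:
V = -16 (V = 41 - 57 = -16)
X(W) = 2*W² (X(W) = W*(2*W) = 2*W²)
N(E) = √(-16 + E)
N(-116) + X((-9)²) = √(-16 - 116) + 2*((-9)²)² = √(-132) + 2*81² = 2*I*√33 + 2*6561 = 2*I*√33 + 13122 = 13122 + 2*I*√33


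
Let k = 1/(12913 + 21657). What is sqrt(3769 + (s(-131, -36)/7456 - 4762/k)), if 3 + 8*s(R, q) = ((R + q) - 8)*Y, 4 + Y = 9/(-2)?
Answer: I*sqrt(9151465062059902)/7456 ≈ 12830.0*I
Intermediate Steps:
k = 1/34570 ≈ 2.8927e-5
Y = -17/2 (Y = -4 + 9/(-2) = -4 + 9*(-1/2) = -4 - 9/2 = -17/2 ≈ -8.5000)
s(R, q) = 65/8 - 17*R/16 - 17*q/16 (s(R, q) = -3/8 + (((R + q) - 8)*(-17/2))/8 = -3/8 + ((-8 + R + q)*(-17/2))/8 = -3/8 + (68 - 17*R/2 - 17*q/2)/8 = -3/8 + (17/2 - 17*R/16 - 17*q/16) = 65/8 - 17*R/16 - 17*q/16)
sqrt(3769 + (s(-131, -36)/7456 - 4762/k)) = sqrt(3769 + ((65/8 - 17/16*(-131) - 17/16*(-36))/7456 - 4762/1/34570)) = sqrt(3769 + ((65/8 + 2227/16 + 153/4)*(1/7456) - 4762*34570)) = sqrt(3769 + ((2969/16)*(1/7456) - 164622340)) = sqrt(3769 + (2969/119296 - 164622340)) = sqrt(3769 - 19638786669671/119296) = sqrt(-19638337043047/119296) = I*sqrt(9151465062059902)/7456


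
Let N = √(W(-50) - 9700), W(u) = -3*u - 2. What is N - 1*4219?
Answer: -4219 + 4*I*√597 ≈ -4219.0 + 97.734*I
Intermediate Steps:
W(u) = -2 - 3*u
N = 4*I*√597 (N = √((-2 - 3*(-50)) - 9700) = √((-2 + 150) - 9700) = √(148 - 9700) = √(-9552) = 4*I*√597 ≈ 97.734*I)
N - 1*4219 = 4*I*√597 - 1*4219 = 4*I*√597 - 4219 = -4219 + 4*I*√597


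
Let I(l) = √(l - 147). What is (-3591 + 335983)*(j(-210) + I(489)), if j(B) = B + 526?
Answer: 105035872 + 997176*√38 ≈ 1.1118e+8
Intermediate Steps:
j(B) = 526 + B
I(l) = √(-147 + l)
(-3591 + 335983)*(j(-210) + I(489)) = (-3591 + 335983)*((526 - 210) + √(-147 + 489)) = 332392*(316 + √342) = 332392*(316 + 3*√38) = 105035872 + 997176*√38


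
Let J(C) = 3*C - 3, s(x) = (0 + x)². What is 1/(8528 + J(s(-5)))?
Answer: 1/8600 ≈ 0.00011628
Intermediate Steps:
s(x) = x²
J(C) = -3 + 3*C
1/(8528 + J(s(-5))) = 1/(8528 + (-3 + 3*(-5)²)) = 1/(8528 + (-3 + 3*25)) = 1/(8528 + (-3 + 75)) = 1/(8528 + 72) = 1/8600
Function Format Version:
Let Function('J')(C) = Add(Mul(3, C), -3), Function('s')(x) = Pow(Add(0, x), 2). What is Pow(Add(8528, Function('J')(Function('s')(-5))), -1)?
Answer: Rational(1, 8600) ≈ 0.00011628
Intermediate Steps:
Function('s')(x) = Pow(x, 2)
Function('J')(C) = Add(-3, Mul(3, C))
Pow(Add(8528, Function('J')(Function('s')(-5))), -1) = Pow(Add(8528, Add(-3, Mul(3, Pow(-5, 2)))), -1) = Pow(Add(8528, Add(-3, Mul(3, 25))), -1) = Pow(Add(8528, Add(-3, 75)), -1) = Pow(Add(8528, 72), -1) = Pow(8600, -1) = Rational(1, 8600)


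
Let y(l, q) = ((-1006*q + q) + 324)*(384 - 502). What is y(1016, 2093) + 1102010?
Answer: 249272648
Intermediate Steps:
y(l, q) = -38232 + 118590*q (y(l, q) = (-1005*q + 324)*(-118) = (324 - 1005*q)*(-118) = -38232 + 118590*q)
y(1016, 2093) + 1102010 = (-38232 + 118590*2093) + 1102010 = (-38232 + 248208870) + 1102010 = 248170638 + 1102010 = 249272648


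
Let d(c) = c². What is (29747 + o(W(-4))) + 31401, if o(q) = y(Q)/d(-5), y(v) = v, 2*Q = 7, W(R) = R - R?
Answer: 3057407/50 ≈ 61148.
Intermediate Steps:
W(R) = 0
Q = 7/2 (Q = (½)*7 = 7/2 ≈ 3.5000)
o(q) = 7/50 (o(q) = 7/(2*((-5)²)) = (7/2)/25 = (7/2)*(1/25) = 7/50)
(29747 + o(W(-4))) + 31401 = (29747 + 7/50) + 31401 = 1487357/50 + 31401 = 3057407/50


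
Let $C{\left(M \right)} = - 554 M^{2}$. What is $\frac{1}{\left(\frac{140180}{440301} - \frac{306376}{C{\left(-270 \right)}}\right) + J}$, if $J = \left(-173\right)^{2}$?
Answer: $\frac{740927515275}{22175461116800774} \approx 3.3412 \cdot 10^{-5}$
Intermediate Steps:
$J = 29929$
$\frac{1}{\left(\frac{140180}{440301} - \frac{306376}{C{\left(-270 \right)}}\right) + J} = \frac{1}{\left(\frac{140180}{440301} - \frac{306376}{\left(-554\right) \left(-270\right)^{2}}\right) + 29929} = \frac{1}{\left(140180 \cdot \frac{1}{440301} - \frac{306376}{\left(-554\right) 72900}\right) + 29929} = \frac{1}{\left(\frac{140180}{440301} - \frac{306376}{-40386600}\right) + 29929} = \frac{1}{\left(\frac{140180}{440301} - - \frac{38297}{5048325}\right) + 29929} = \frac{1}{\left(\frac{140180}{440301} + \frac{38297}{5048325}\right) + 29929} = \frac{1}{\frac{241512135299}{740927515275} + 29929} = \frac{1}{\frac{22175461116800774}{740927515275}} = \frac{740927515275}{22175461116800774}$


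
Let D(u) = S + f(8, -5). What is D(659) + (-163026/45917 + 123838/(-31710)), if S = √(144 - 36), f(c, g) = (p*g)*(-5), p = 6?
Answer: 103774193297/728014035 + 6*√3 ≈ 152.94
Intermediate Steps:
f(c, g) = -30*g (f(c, g) = (6*g)*(-5) = -30*g)
S = 6*√3 (S = √108 = 6*√3 ≈ 10.392)
D(u) = 150 + 6*√3 (D(u) = 6*√3 - 30*(-5) = 6*√3 + 150 = 150 + 6*√3)
D(659) + (-163026/45917 + 123838/(-31710)) = (150 + 6*√3) + (-163026/45917 + 123838/(-31710)) = (150 + 6*√3) + (-163026*1/45917 + 123838*(-1/31710)) = (150 + 6*√3) + (-163026/45917 - 61919/15855) = (150 + 6*√3) - 5427911953/728014035 = 103774193297/728014035 + 6*√3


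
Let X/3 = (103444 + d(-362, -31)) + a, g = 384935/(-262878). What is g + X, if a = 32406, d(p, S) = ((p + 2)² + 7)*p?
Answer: -36893784691391/262878 ≈ -1.4035e+8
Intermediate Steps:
d(p, S) = p*(7 + (2 + p)²) (d(p, S) = ((2 + p)² + 7)*p = (7 + (2 + p)²)*p = p*(7 + (2 + p)²))
g = -384935/262878 (g = 384935*(-1/262878) = -384935/262878 ≈ -1.4643)
X = -140345652 (X = 3*((103444 - 362*(7 + (2 - 362)²)) + 32406) = 3*((103444 - 362*(7 + (-360)²)) + 32406) = 3*((103444 - 362*(7 + 129600)) + 32406) = 3*((103444 - 362*129607) + 32406) = 3*((103444 - 46917734) + 32406) = 3*(-46814290 + 32406) = 3*(-46781884) = -140345652)
g + X = -384935/262878 - 140345652 = -36893784691391/262878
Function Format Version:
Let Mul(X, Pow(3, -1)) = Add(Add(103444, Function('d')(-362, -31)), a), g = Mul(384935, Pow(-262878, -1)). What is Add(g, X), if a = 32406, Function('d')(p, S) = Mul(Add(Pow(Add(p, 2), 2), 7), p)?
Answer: Rational(-36893784691391, 262878) ≈ -1.4035e+8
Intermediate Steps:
Function('d')(p, S) = Mul(p, Add(7, Pow(Add(2, p), 2))) (Function('d')(p, S) = Mul(Add(Pow(Add(2, p), 2), 7), p) = Mul(Add(7, Pow(Add(2, p), 2)), p) = Mul(p, Add(7, Pow(Add(2, p), 2))))
g = Rational(-384935, 262878) (g = Mul(384935, Rational(-1, 262878)) = Rational(-384935, 262878) ≈ -1.4643)
X = -140345652 (X = Mul(3, Add(Add(103444, Mul(-362, Add(7, Pow(Add(2, -362), 2)))), 32406)) = Mul(3, Add(Add(103444, Mul(-362, Add(7, Pow(-360, 2)))), 32406)) = Mul(3, Add(Add(103444, Mul(-362, Add(7, 129600))), 32406)) = Mul(3, Add(Add(103444, Mul(-362, 129607)), 32406)) = Mul(3, Add(Add(103444, -46917734), 32406)) = Mul(3, Add(-46814290, 32406)) = Mul(3, -46781884) = -140345652)
Add(g, X) = Add(Rational(-384935, 262878), -140345652) = Rational(-36893784691391, 262878)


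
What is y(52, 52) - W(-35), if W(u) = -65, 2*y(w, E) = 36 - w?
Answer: 57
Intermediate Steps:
y(w, E) = 18 - w/2 (y(w, E) = (36 - w)/2 = 18 - w/2)
y(52, 52) - W(-35) = (18 - ½*52) - 1*(-65) = (18 - 26) + 65 = -8 + 65 = 57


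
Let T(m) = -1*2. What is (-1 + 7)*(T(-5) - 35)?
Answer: -222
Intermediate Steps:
T(m) = -2
(-1 + 7)*(T(-5) - 35) = (-1 + 7)*(-2 - 35) = 6*(-37) = -222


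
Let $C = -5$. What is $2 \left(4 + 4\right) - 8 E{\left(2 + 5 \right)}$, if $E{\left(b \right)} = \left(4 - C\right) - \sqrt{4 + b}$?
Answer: $-56 + 8 \sqrt{11} \approx -29.467$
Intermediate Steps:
$E{\left(b \right)} = 9 - \sqrt{4 + b}$ ($E{\left(b \right)} = \left(4 - -5\right) - \sqrt{4 + b} = \left(4 + 5\right) - \sqrt{4 + b} = 9 - \sqrt{4 + b}$)
$2 \left(4 + 4\right) - 8 E{\left(2 + 5 \right)} = 2 \left(4 + 4\right) - 8 \left(9 - \sqrt{4 + \left(2 + 5\right)}\right) = 2 \cdot 8 - 8 \left(9 - \sqrt{4 + 7}\right) = 16 - 8 \left(9 - \sqrt{11}\right) = 16 - \left(72 - 8 \sqrt{11}\right) = -56 + 8 \sqrt{11}$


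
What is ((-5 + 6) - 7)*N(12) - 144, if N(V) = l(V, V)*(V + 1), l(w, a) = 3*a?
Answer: -2952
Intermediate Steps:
N(V) = 3*V*(1 + V) (N(V) = (3*V)*(V + 1) = (3*V)*(1 + V) = 3*V*(1 + V))
((-5 + 6) - 7)*N(12) - 144 = ((-5 + 6) - 7)*(3*12*(1 + 12)) - 144 = (1 - 7)*(3*12*13) - 144 = -6*468 - 144 = -2808 - 144 = -2952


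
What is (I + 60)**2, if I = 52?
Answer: 12544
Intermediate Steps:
(I + 60)**2 = (52 + 60)**2 = 112**2 = 12544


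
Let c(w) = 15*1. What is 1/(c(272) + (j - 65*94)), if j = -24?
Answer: -1/6119 ≈ -0.00016343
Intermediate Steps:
c(w) = 15
1/(c(272) + (j - 65*94)) = 1/(15 + (-24 - 65*94)) = 1/(15 + (-24 - 6110)) = 1/(15 - 6134) = 1/(-6119) = -1/6119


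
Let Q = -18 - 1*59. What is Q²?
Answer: 5929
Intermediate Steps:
Q = -77 (Q = -18 - 59 = -77)
Q² = (-77)² = 5929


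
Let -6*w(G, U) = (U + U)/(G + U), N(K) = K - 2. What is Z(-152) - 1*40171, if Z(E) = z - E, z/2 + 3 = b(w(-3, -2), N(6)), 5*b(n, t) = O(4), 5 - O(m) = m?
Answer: -200123/5 ≈ -40025.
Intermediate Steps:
N(K) = -2 + K
O(m) = 5 - m
w(G, U) = -U/(3*(G + U)) (w(G, U) = -(U + U)/(6*(G + U)) = -2*U/(6*(G + U)) = -U/(3*(G + U)))
b(n, t) = ⅕ (b(n, t) = (5 - 1*4)/5 = (5 - 4)/5 = (⅕)*1 = ⅕)
z = -28/5 (z = -6 + 2*(⅕) = -6 + ⅖ = -28/5 ≈ -5.6000)
Z(E) = -28/5 - E
Z(-152) - 1*40171 = (-28/5 - 1*(-152)) - 1*40171 = (-28/5 + 152) - 40171 = 732/5 - 40171 = -200123/5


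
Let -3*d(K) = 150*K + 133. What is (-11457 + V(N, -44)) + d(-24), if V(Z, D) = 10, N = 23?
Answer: -30874/3 ≈ -10291.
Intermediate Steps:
d(K) = -133/3 - 50*K (d(K) = -(150*K + 133)/3 = -(133 + 150*K)/3 = -133/3 - 50*K)
(-11457 + V(N, -44)) + d(-24) = (-11457 + 10) + (-133/3 - 50*(-24)) = -11447 + (-133/3 + 1200) = -11447 + 3467/3 = -30874/3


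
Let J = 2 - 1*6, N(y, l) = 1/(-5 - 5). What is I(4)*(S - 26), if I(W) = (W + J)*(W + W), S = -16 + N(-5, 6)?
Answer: 0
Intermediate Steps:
N(y, l) = -⅒ (N(y, l) = 1/(-10) = -⅒)
J = -4 (J = 2 - 6 = -4)
S = -161/10 (S = -16 - ⅒ = -161/10 ≈ -16.100)
I(W) = 2*W*(-4 + W) (I(W) = (W - 4)*(W + W) = (-4 + W)*(2*W) = 2*W*(-4 + W))
I(4)*(S - 26) = (2*4*(-4 + 4))*(-161/10 - 26) = (2*4*0)*(-421/10) = 0*(-421/10) = 0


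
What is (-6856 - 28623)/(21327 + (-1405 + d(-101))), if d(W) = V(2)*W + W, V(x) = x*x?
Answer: -35479/19417 ≈ -1.8272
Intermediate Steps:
V(x) = x²
d(W) = 5*W (d(W) = 2²*W + W = 4*W + W = 5*W)
(-6856 - 28623)/(21327 + (-1405 + d(-101))) = (-6856 - 28623)/(21327 + (-1405 + 5*(-101))) = -35479/(21327 + (-1405 - 505)) = -35479/(21327 - 1910) = -35479/19417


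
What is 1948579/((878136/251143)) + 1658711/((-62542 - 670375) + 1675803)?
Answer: 32958817238940917/59141581464 ≈ 5.5729e+5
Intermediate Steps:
1948579/((878136/251143)) + 1658711/((-62542 - 670375) + 1675803) = 1948579/((878136*(1/251143))) + 1658711/(-732917 + 1675803) = 1948579/(878136/251143) + 1658711/942886 = 1948579*(251143/878136) + 1658711*(1/942886) = 489371975797/878136 + 1658711/942886 = 32958817238940917/59141581464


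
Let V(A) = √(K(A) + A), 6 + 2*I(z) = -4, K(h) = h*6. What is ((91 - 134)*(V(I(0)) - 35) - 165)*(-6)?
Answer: -8040 + 258*I*√35 ≈ -8040.0 + 1526.3*I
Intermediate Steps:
K(h) = 6*h
I(z) = -5 (I(z) = -3 + (½)*(-4) = -3 - 2 = -5)
V(A) = √7*√A (V(A) = √(6*A + A) = √(7*A) = √7*√A)
((91 - 134)*(V(I(0)) - 35) - 165)*(-6) = ((91 - 134)*(√7*√(-5) - 35) - 165)*(-6) = (-43*(√7*(I*√5) - 35) - 165)*(-6) = (-43*(I*√35 - 35) - 165)*(-6) = (-43*(-35 + I*√35) - 165)*(-6) = ((1505 - 43*I*√35) - 165)*(-6) = (1340 - 43*I*√35)*(-6) = -8040 + 258*I*√35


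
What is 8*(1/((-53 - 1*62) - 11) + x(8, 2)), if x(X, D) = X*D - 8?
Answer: 4028/63 ≈ 63.937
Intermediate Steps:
x(X, D) = -8 + D*X (x(X, D) = D*X - 8 = -8 + D*X)
8*(1/((-53 - 1*62) - 11) + x(8, 2)) = 8*(1/((-53 - 1*62) - 11) + (-8 + 2*8)) = 8*(1/((-53 - 62) - 11) + (-8 + 16)) = 8*(1/(-115 - 11) + 8) = 8*(1/(-126) + 8) = 8*(-1/126 + 8) = 8*(1007/126) = 4028/63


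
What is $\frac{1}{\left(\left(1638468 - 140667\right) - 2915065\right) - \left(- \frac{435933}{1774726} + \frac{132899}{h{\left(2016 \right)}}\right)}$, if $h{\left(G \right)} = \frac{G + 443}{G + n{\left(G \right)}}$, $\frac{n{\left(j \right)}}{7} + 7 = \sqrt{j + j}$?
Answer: $- \frac{9672114974931366459621386}{14732501416850298601284898533867} + \frac{57640918484646508016096 \sqrt{7}}{14732501416850298601284898533867} \approx -6.4616 \cdot 10^{-7}$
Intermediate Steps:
$n{\left(j \right)} = -49 + 7 \sqrt{2} \sqrt{j}$ ($n{\left(j \right)} = -49 + 7 \sqrt{j + j} = -49 + 7 \sqrt{2 j} = -49 + 7 \sqrt{2} \sqrt{j}$)
$h{\left(G \right)} = \frac{443 + G}{-49 + G + 7 \sqrt{2} \sqrt{G}}$ ($h{\left(G \right)} = \frac{G + 443}{G + \left(-49 + 7 \sqrt{2} \sqrt{G}\right)} = \frac{443 + G}{-49 + G + 7 \sqrt{2} \sqrt{G}}$)
$\frac{1}{\left(\left(1638468 - 140667\right) - 2915065\right) - \left(- \frac{435933}{1774726} + \frac{132899}{h{\left(2016 \right)}}\right)} = \frac{1}{\left(\left(1638468 - 140667\right) - 2915065\right) - \left(- \frac{435933}{1774726} + 132899 \frac{-49 + 2016 + 7 \sqrt{2} \sqrt{2016}}{443 + 2016}\right)} = \frac{1}{\left(1497801 - 2915065\right) - \left(- \frac{435933}{1774726} + \frac{132899}{\frac{1}{-49 + 2016 + 7 \sqrt{2} \cdot 12 \sqrt{14}} \cdot 2459}\right)} = \frac{1}{-1417264 + \left(\frac{435933}{1774726} - \frac{132899}{\frac{1}{-49 + 2016 + 168 \sqrt{7}} \cdot 2459}\right)} = \frac{1}{-1417264 + \left(\frac{435933}{1774726} - \frac{132899}{\frac{1}{1967 + 168 \sqrt{7}} \cdot 2459}\right)} = \frac{1}{-1417264 + \left(\frac{435933}{1774726} - \frac{132899}{2459 \frac{1}{1967 + 168 \sqrt{7}}}\right)} = \frac{1}{-1417264 + \left(\frac{435933}{1774726} - 132899 \left(\frac{1967}{2459} + \frac{168 \sqrt{7}}{2459}\right)\right)} = \frac{1}{-1417264 + \left(\frac{435933}{1774726} - \left(\frac{261412333}{2459} + \frac{22327032 \sqrt{7}}{2459}\right)\right)} = \frac{1}{-1417264 - \left(\frac{463934192136511}{4364051234} + \frac{22327032 \sqrt{7}}{2459}\right)} = \frac{1}{- \frac{6648946900240287}{4364051234} - \frac{22327032 \sqrt{7}}{2459}}$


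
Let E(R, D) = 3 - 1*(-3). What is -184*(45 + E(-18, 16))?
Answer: -9384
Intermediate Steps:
E(R, D) = 6 (E(R, D) = 3 + 3 = 6)
-184*(45 + E(-18, 16)) = -184*(45 + 6) = -184*51 = -9384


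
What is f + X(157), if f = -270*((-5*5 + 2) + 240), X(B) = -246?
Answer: -58836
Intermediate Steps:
f = -58590 (f = -270*((-25 + 2) + 240) = -270*(-23 + 240) = -270*217 = -58590)
f + X(157) = -58590 - 246 = -58836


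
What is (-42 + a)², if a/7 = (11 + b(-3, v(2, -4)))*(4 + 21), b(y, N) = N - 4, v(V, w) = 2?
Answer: 2350089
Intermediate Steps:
b(y, N) = -4 + N
a = 1575 (a = 7*((11 + (-4 + 2))*(4 + 21)) = 7*((11 - 2)*25) = 7*(9*25) = 7*225 = 1575)
(-42 + a)² = (-42 + 1575)² = 1533² = 2350089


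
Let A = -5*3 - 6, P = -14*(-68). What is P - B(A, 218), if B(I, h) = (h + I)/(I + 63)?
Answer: 39787/42 ≈ 947.31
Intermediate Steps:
P = 952
A = -21 (A = -15 - 6 = -21)
B(I, h) = (I + h)/(63 + I)
P - B(A, 218) = 952 - (-21 + 218)/(63 - 21) = 952 - 197/42 = 39787/42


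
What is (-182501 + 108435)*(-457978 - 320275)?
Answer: 57642086698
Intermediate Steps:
(-182501 + 108435)*(-457978 - 320275) = -74066*(-778253) = 57642086698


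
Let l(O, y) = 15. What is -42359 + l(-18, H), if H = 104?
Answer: -42344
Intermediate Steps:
-42359 + l(-18, H) = -42359 + 15 = -42344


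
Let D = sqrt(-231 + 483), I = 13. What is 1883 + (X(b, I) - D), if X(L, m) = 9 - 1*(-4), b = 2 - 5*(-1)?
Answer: 1896 - 6*sqrt(7) ≈ 1880.1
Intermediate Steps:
b = 7 (b = 2 + 5 = 7)
X(L, m) = 13 (X(L, m) = 9 + 4 = 13)
D = 6*sqrt(7) (D = sqrt(252) = 6*sqrt(7) ≈ 15.875)
1883 + (X(b, I) - D) = 1883 + (13 - 6*sqrt(7)) = 1896 - 6*sqrt(7)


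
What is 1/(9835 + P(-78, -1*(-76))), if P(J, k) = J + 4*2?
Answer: 1/9765 ≈ 0.00010241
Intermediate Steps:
P(J, k) = 8 + J (P(J, k) = J + 8 = 8 + J)
1/(9835 + P(-78, -1*(-76))) = 1/(9835 + (8 - 78)) = 1/(9835 - 70) = 1/9765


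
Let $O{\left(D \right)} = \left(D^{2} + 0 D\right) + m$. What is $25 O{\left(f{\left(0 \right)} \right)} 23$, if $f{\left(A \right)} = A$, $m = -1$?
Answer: $-575$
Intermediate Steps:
$O{\left(D \right)} = -1 + D^{2}$ ($O{\left(D \right)} = \left(D^{2} + 0 D\right) - 1 = \left(D^{2} + 0\right) - 1 = D^{2} - 1 = -1 + D^{2}$)
$25 O{\left(f{\left(0 \right)} \right)} 23 = 25 \left(-1 + 0^{2}\right) 23 = 25 \left(-1 + 0\right) 23 = 25 \left(-1\right) 23 = \left(-25\right) 23 = -575$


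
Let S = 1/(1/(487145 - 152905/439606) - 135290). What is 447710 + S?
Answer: 12971316079968319079275/28972585111305244 ≈ 4.4771e+5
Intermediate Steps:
S = -214151711965/28972585111305244 (S = 1/(1/(487145 - 152905*1/439606) - 135290) = 1/(1/(487145 - 152905/439606) - 135290) = 1/(1/(214151711965/439606) - 135290) = 1/(439606/214151711965 - 135290) = 1/(-28972585111305244/214151711965) = -214151711965/28972585111305244 ≈ -7.3915e-6)
447710 + S = 447710 - 214151711965/28972585111305244 = 12971316079968319079275/28972585111305244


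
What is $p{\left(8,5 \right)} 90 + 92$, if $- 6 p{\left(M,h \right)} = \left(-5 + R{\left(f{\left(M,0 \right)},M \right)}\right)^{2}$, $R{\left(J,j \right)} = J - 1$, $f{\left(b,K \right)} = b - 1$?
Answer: $77$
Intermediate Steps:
$f{\left(b,K \right)} = -1 + b$ ($f{\left(b,K \right)} = b - 1 = -1 + b$)
$R{\left(J,j \right)} = -1 + J$ ($R{\left(J,j \right)} = J - 1 = -1 + J$)
$p{\left(M,h \right)} = - \frac{\left(-7 + M\right)^{2}}{6}$ ($p{\left(M,h \right)} = - \frac{\left(-5 + \left(-1 + \left(-1 + M\right)\right)\right)^{2}}{6} = - \frac{\left(-5 + \left(-2 + M\right)\right)^{2}}{6} = - \frac{\left(-7 + M\right)^{2}}{6}$)
$p{\left(8,5 \right)} 90 + 92 = - \frac{\left(-7 + 8\right)^{2}}{6} \cdot 90 + 92 = - \frac{1^{2}}{6} \cdot 90 + 92 = \left(- \frac{1}{6}\right) 1 \cdot 90 + 92 = \left(- \frac{1}{6}\right) 90 + 92 = -15 + 92 = 77$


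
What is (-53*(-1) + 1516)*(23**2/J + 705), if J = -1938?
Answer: 714293003/646 ≈ 1.1057e+6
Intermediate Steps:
(-53*(-1) + 1516)*(23**2/J + 705) = (-53*(-1) + 1516)*(23**2/(-1938) + 705) = (53 + 1516)*(529*(-1/1938) + 705) = 1569*(-529/1938 + 705) = 1569*(1365761/1938) = 714293003/646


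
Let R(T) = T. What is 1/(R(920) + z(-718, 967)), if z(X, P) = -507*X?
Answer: 1/364946 ≈ 2.7401e-6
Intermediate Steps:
1/(R(920) + z(-718, 967)) = 1/(920 - 507*(-718)) = 1/(920 + 364026) = 1/364946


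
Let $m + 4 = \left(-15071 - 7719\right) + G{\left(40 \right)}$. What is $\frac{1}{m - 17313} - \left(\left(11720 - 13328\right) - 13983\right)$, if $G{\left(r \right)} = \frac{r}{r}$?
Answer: $\frac{625292645}{40106} \approx 15591.0$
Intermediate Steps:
$G{\left(r \right)} = 1$
$m = -22793$ ($m = -4 + \left(\left(-15071 - 7719\right) + 1\right) = -4 + \left(-22790 + 1\right) = -4 - 22789 = -22793$)
$\frac{1}{m - 17313} - \left(\left(11720 - 13328\right) - 13983\right) = \frac{1}{-22793 - 17313} - \left(\left(11720 - 13328\right) - 13983\right) = \frac{1}{-40106} - \left(-1608 - 13983\right) = - \frac{1}{40106} - -15591 = - \frac{1}{40106} + 15591 = \frac{625292645}{40106}$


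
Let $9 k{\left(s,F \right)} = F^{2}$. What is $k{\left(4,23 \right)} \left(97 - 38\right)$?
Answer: $\frac{31211}{9} \approx 3467.9$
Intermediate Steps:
$k{\left(s,F \right)} = \frac{F^{2}}{9}$
$k{\left(4,23 \right)} \left(97 - 38\right) = \frac{23^{2}}{9} \left(97 - 38\right) = \frac{1}{9} \cdot 529 \cdot 59 = \frac{529}{9} \cdot 59 = \frac{31211}{9}$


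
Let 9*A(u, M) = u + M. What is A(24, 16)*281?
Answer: 11240/9 ≈ 1248.9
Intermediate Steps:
A(u, M) = M/9 + u/9 (A(u, M) = (u + M)/9 = (M + u)/9 = M/9 + u/9)
A(24, 16)*281 = ((⅑)*16 + (⅑)*24)*281 = (16/9 + 8/3)*281 = (40/9)*281 = 11240/9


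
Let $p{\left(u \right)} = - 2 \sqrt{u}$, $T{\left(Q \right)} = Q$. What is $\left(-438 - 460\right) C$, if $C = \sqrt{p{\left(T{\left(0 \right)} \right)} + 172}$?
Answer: $- 1796 \sqrt{43} \approx -11777.0$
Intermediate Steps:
$C = 2 \sqrt{43}$ ($C = \sqrt{- 2 \sqrt{0} + 172} = \sqrt{\left(-2\right) 0 + 172} = \sqrt{0 + 172} = \sqrt{172} = 2 \sqrt{43} \approx 13.115$)
$\left(-438 - 460\right) C = \left(-438 - 460\right) 2 \sqrt{43} = - 898 \cdot 2 \sqrt{43} = - 1796 \sqrt{43}$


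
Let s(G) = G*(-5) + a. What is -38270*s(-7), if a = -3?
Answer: -1224640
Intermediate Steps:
s(G) = -3 - 5*G (s(G) = G*(-5) - 3 = -5*G - 3 = -3 - 5*G)
-38270*s(-7) = -38270*(-3 - 5*(-7)) = -38270*(-3 + 35) = -38270*32 = -1224640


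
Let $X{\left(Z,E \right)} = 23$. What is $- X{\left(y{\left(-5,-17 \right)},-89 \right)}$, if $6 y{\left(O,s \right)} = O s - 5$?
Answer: $-23$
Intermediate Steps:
$y{\left(O,s \right)} = - \frac{5}{6} + \frac{O s}{6}$ ($y{\left(O,s \right)} = \frac{O s - 5}{6} = \frac{-5 + O s}{6} = - \frac{5}{6} + \frac{O s}{6}$)
$- X{\left(y{\left(-5,-17 \right)},-89 \right)} = \left(-1\right) 23 = -23$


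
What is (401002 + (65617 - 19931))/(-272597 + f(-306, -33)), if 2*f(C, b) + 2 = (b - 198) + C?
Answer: -99264/60637 ≈ -1.6370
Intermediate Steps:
f(C, b) = -100 + C/2 + b/2 (f(C, b) = -1 + ((b - 198) + C)/2 = -1 + ((-198 + b) + C)/2 = -1 + (-198 + C + b)/2 = -1 + (-99 + C/2 + b/2) = -100 + C/2 + b/2)
(401002 + (65617 - 19931))/(-272597 + f(-306, -33)) = (401002 + (65617 - 19931))/(-272597 + (-100 + (½)*(-306) + (½)*(-33))) = (401002 + 45686)/(-272597 + (-100 - 153 - 33/2)) = 446688/(-272597 - 539/2) = 446688/(-545733/2) = 446688*(-2/545733) = -99264/60637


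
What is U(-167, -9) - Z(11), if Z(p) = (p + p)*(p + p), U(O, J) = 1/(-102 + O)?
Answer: -130197/269 ≈ -484.00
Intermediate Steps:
Z(p) = 4*p² (Z(p) = (2*p)*(2*p) = 4*p²)
U(-167, -9) - Z(11) = 1/(-102 - 167) - 4*11² = 1/(-269) - 4*121 = -1/269 - 1*484 = -1/269 - 484 = -130197/269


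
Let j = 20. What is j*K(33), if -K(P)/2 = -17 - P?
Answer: 2000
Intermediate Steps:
K(P) = 34 + 2*P (K(P) = -2*(-17 - P) = 34 + 2*P)
j*K(33) = 20*(34 + 2*33) = 20*(34 + 66) = 20*100 = 2000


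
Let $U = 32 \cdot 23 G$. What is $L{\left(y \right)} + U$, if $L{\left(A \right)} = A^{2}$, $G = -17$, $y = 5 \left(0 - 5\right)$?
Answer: $-11887$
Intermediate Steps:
$y = -25$ ($y = 5 \left(-5\right) = -25$)
$U = -12512$ ($U = 32 \cdot 23 \left(-17\right) = 736 \left(-17\right) = -12512$)
$L{\left(y \right)} + U = \left(-25\right)^{2} - 12512 = 625 - 12512 = -11887$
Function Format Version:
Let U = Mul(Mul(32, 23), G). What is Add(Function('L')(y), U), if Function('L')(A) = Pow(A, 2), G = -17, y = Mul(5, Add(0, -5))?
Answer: -11887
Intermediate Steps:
y = -25 (y = Mul(5, -5) = -25)
U = -12512 (U = Mul(Mul(32, 23), -17) = Mul(736, -17) = -12512)
Add(Function('L')(y), U) = Add(Pow(-25, 2), -12512) = Add(625, -12512) = -11887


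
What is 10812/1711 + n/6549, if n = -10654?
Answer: 891166/189921 ≈ 4.6923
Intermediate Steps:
10812/1711 + n/6549 = 10812/1711 - 10654/6549 = 891166/189921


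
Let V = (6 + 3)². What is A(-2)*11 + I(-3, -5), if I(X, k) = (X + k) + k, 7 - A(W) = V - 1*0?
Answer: -827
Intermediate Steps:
V = 81 (V = 9² = 81)
A(W) = -74 (A(W) = 7 - (81 - 1*0) = 7 - (81 + 0) = 7 - 1*81 = 7 - 81 = -74)
I(X, k) = X + 2*k
A(-2)*11 + I(-3, -5) = -74*11 + (-3 + 2*(-5)) = -814 + (-3 - 10) = -814 - 13 = -827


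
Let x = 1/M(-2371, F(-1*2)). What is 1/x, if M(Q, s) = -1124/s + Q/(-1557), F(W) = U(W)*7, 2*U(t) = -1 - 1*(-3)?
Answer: -1733471/10899 ≈ -159.05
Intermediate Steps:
U(t) = 1 (U(t) = (-1 - 1*(-3))/2 = (-1 + 3)/2 = (½)*2 = 1)
F(W) = 7 (F(W) = 1*7 = 7)
M(Q, s) = -1124/s - Q/1557 (M(Q, s) = -1124/s + Q*(-1/1557) = -1124/s - Q/1557)
x = -10899/1733471 (x = 1/(-1124/7 - 1/1557*(-2371)) = 1/(-1124*⅐ + 2371/1557) = 1/(-1124/7 + 2371/1557) = 1/(-1733471/10899) = -10899/1733471 ≈ -0.0062874)
1/x = 1/(-10899/1733471) = -1733471/10899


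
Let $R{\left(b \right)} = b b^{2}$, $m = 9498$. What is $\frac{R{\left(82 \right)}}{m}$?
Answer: $\frac{275684}{4749} \approx 58.051$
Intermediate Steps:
$R{\left(b \right)} = b^{3}$
$\frac{R{\left(82 \right)}}{m} = \frac{82^{3}}{9498} = 551368 \cdot \frac{1}{9498} = \frac{275684}{4749}$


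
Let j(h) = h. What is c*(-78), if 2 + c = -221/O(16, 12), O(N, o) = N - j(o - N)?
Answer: 10179/10 ≈ 1017.9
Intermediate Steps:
O(N, o) = -o + 2*N (O(N, o) = N - (o - N) = N + (N - o) = -o + 2*N)
c = -261/20 (c = -2 - 221/(-1*12 + 2*16) = -2 - 221/(-12 + 32) = -2 - 221/20 = -261/20 ≈ -13.050)
c*(-78) = -261/20*(-78) = 10179/10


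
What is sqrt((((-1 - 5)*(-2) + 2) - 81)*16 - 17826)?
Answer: I*sqrt(18898) ≈ 137.47*I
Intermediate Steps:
sqrt((((-1 - 5)*(-2) + 2) - 81)*16 - 17826) = sqrt(((-6*(-2) + 2) - 81)*16 - 17826) = sqrt(((12 + 2) - 81)*16 - 17826) = sqrt((14 - 81)*16 - 17826) = sqrt(-67*16 - 17826) = sqrt(-1072 - 17826) = sqrt(-18898) = I*sqrt(18898)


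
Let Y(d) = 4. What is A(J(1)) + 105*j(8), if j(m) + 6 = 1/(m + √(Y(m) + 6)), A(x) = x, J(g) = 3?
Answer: -5503/9 - 35*√10/18 ≈ -617.59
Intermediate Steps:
j(m) = -6 + 1/(m + √10) (j(m) = -6 + 1/(m + √(4 + 6)) = -6 + 1/(m + √10))
A(J(1)) + 105*j(8) = 3 + 105*((1 - 6*8 - 6*√10)/(8 + √10)) = 3 + 105*((1 - 48 - 6*√10)/(8 + √10)) = 3 + 105*((-47 - 6*√10)/(8 + √10)) = 3 + 105*(-47 - 6*√10)/(8 + √10)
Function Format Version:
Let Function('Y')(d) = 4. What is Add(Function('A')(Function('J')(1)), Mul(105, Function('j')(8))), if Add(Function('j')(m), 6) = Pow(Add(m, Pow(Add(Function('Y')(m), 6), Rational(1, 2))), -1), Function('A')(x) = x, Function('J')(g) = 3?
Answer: Add(Rational(-5503, 9), Mul(Rational(-35, 18), Pow(10, Rational(1, 2)))) ≈ -617.59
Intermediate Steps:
Function('j')(m) = Add(-6, Pow(Add(m, Pow(10, Rational(1, 2))), -1)) (Function('j')(m) = Add(-6, Pow(Add(m, Pow(Add(4, 6), Rational(1, 2))), -1)) = Add(-6, Pow(Add(m, Pow(10, Rational(1, 2))), -1)))
Add(Function('A')(Function('J')(1)), Mul(105, Function('j')(8))) = Add(3, Mul(105, Mul(Pow(Add(8, Pow(10, Rational(1, 2))), -1), Add(1, Mul(-6, 8), Mul(-6, Pow(10, Rational(1, 2))))))) = Add(3, Mul(105, Mul(Pow(Add(8, Pow(10, Rational(1, 2))), -1), Add(1, -48, Mul(-6, Pow(10, Rational(1, 2))))))) = Add(3, Mul(105, Mul(Pow(Add(8, Pow(10, Rational(1, 2))), -1), Add(-47, Mul(-6, Pow(10, Rational(1, 2))))))) = Add(3, Mul(105, Pow(Add(8, Pow(10, Rational(1, 2))), -1), Add(-47, Mul(-6, Pow(10, Rational(1, 2))))))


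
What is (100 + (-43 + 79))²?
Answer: 18496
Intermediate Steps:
(100 + (-43 + 79))² = (100 + 36)² = 136² = 18496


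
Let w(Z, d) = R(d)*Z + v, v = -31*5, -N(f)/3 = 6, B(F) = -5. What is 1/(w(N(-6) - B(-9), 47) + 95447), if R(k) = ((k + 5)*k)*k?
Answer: -1/1397992 ≈ -7.1531e-7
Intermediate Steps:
N(f) = -18 (N(f) = -3*6 = -18)
v = -155
R(k) = k**2*(5 + k) (R(k) = ((5 + k)*k)*k = (k*(5 + k))*k = k**2*(5 + k))
w(Z, d) = -155 + Z*d**2*(5 + d) (w(Z, d) = (d**2*(5 + d))*Z - 155 = Z*d**2*(5 + d) - 155 = -155 + Z*d**2*(5 + d))
1/(w(N(-6) - B(-9), 47) + 95447) = 1/((-155 + (-18 - 1*(-5))*47**2*(5 + 47)) + 95447) = 1/((-155 + (-18 + 5)*2209*52) + 95447) = 1/((-155 - 13*2209*52) + 95447) = 1/((-155 - 1493284) + 95447) = 1/(-1493439 + 95447) = 1/(-1397992) = -1/1397992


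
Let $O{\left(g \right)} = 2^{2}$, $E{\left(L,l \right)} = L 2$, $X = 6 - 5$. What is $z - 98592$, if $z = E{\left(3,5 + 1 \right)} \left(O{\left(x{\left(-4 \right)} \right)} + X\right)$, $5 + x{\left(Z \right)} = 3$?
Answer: $-98562$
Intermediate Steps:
$X = 1$ ($X = 6 - 5 = 1$)
$x{\left(Z \right)} = -2$ ($x{\left(Z \right)} = -5 + 3 = -2$)
$E{\left(L,l \right)} = 2 L$
$O{\left(g \right)} = 4$
$z = 30$ ($z = 2 \cdot 3 \left(4 + 1\right) = 6 \cdot 5 = 30$)
$z - 98592 = 30 - 98592 = -98562$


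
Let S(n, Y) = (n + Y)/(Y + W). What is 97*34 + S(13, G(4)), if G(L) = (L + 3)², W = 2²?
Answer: 174856/53 ≈ 3299.2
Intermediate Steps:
W = 4
G(L) = (3 + L)²
S(n, Y) = (Y + n)/(4 + Y) (S(n, Y) = (n + Y)/(Y + 4) = (Y + n)/(4 + Y))
97*34 + S(13, G(4)) = 97*34 + ((3 + 4)² + 13)/(4 + (3 + 4)²) = 3298 + (7² + 13)/(4 + 7²) = 3298 + (49 + 13)/(4 + 49) = 3298 + 62/53 = 174856/53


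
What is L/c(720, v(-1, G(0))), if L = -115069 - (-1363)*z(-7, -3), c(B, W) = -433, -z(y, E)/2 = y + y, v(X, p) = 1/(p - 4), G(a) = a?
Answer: 76905/433 ≈ 177.61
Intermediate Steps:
v(X, p) = 1/(-4 + p)
z(y, E) = -4*y (z(y, E) = -2*(y + y) = -4*y)
L = -76905 (L = -115069 - (-1363)*(-4*(-7)) = -115069 - (-1363)*28 = -115069 - 1*(-38164) = -115069 + 38164 = -76905)
L/c(720, v(-1, G(0))) = -76905/(-433) = -76905*(-1/433) = 76905/433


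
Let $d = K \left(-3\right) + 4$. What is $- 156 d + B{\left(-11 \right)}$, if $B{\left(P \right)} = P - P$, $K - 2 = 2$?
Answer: $1248$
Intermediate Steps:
$K = 4$ ($K = 2 + 2 = 4$)
$d = -8$ ($d = 4 \left(-3\right) + 4 = -12 + 4 = -8$)
$B{\left(P \right)} = 0$
$- 156 d + B{\left(-11 \right)} = \left(-156\right) \left(-8\right) + 0 = 1248 + 0 = 1248$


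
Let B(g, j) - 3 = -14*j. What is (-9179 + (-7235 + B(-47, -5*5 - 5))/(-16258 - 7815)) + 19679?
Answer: 252773312/24073 ≈ 10500.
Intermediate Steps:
B(g, j) = 3 - 14*j
(-9179 + (-7235 + B(-47, -5*5 - 5))/(-16258 - 7815)) + 19679 = (-9179 + (-7235 + (3 - 14*(-5*5 - 5)))/(-16258 - 7815)) + 19679 = (-9179 + (-7235 + (3 - 14*(-25 - 5)))/(-24073)) + 19679 = (-9179 + (-7235 + (3 - 14*(-30)))*(-1/24073)) + 19679 = (-9179 + (-7235 + (3 + 420))*(-1/24073)) + 19679 = (-9179 + (-7235 + 423)*(-1/24073)) + 19679 = (-9179 - 6812*(-1/24073)) + 19679 = (-9179 + 6812/24073) + 19679 = -220959255/24073 + 19679 = 252773312/24073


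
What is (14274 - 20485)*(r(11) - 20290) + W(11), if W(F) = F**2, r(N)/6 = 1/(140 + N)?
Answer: 19029180695/151 ≈ 1.2602e+8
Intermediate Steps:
r(N) = 6/(140 + N)
(14274 - 20485)*(r(11) - 20290) + W(11) = (14274 - 20485)*(6/(140 + 11) - 20290) + 11**2 = -6211*(6/151 - 20290) + 121 = -6211*(-3063784/151) + 121 = 19029162424/151 + 121 = 19029180695/151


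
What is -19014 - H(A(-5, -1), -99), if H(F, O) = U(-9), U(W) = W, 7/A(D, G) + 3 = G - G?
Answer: -19005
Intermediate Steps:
A(D, G) = -7/3 (A(D, G) = 7/(-3 + (G - G)) = 7/(-3 + 0) = 7/(-3) = 7*(-⅓) = -7/3)
H(F, O) = -9
-19014 - H(A(-5, -1), -99) = -19014 - 1*(-9) = -19014 + 9 = -19005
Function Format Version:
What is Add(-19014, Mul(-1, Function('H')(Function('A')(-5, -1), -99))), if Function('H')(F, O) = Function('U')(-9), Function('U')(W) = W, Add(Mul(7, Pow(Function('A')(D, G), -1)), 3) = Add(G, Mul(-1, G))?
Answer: -19005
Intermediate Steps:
Function('A')(D, G) = Rational(-7, 3) (Function('A')(D, G) = Mul(7, Pow(Add(-3, Add(G, Mul(-1, G))), -1)) = Mul(7, Pow(Add(-3, 0), -1)) = Mul(7, Pow(-3, -1)) = Mul(7, Rational(-1, 3)) = Rational(-7, 3))
Function('H')(F, O) = -9
Add(-19014, Mul(-1, Function('H')(Function('A')(-5, -1), -99))) = Add(-19014, Mul(-1, -9)) = Add(-19014, 9) = -19005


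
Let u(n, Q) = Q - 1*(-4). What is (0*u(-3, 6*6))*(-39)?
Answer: 0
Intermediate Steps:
u(n, Q) = 4 + Q (u(n, Q) = Q + 4 = 4 + Q)
(0*u(-3, 6*6))*(-39) = (0*(4 + 6*6))*(-39) = (0*(4 + 36))*(-39) = (0*40)*(-39) = 0*(-39) = 0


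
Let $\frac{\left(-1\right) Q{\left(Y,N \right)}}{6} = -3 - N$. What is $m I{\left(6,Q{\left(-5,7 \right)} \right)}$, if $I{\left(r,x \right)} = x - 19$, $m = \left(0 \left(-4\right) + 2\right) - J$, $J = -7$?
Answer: $369$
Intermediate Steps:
$Q{\left(Y,N \right)} = 18 + 6 N$ ($Q{\left(Y,N \right)} = - 6 \left(-3 - N\right) = 18 + 6 N$)
$m = 9$ ($m = \left(0 \left(-4\right) + 2\right) - -7 = \left(0 + 2\right) + 7 = 2 + 7 = 9$)
$I{\left(r,x \right)} = -19 + x$ ($I{\left(r,x \right)} = x - 19 = -19 + x$)
$m I{\left(6,Q{\left(-5,7 \right)} \right)} = 9 \left(-19 + \left(18 + 6 \cdot 7\right)\right) = 9 \left(-19 + \left(18 + 42\right)\right) = 9 \left(-19 + 60\right) = 9 \cdot 41 = 369$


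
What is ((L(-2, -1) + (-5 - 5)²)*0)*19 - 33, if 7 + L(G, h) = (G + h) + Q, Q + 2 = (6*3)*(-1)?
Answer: -33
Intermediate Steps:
Q = -20 (Q = -2 + (6*3)*(-1) = -2 + 18*(-1) = -2 - 18 = -20)
L(G, h) = -27 + G + h (L(G, h) = -7 + ((G + h) - 20) = -7 + (-20 + G + h) = -27 + G + h)
((L(-2, -1) + (-5 - 5)²)*0)*19 - 33 = (((-27 - 2 - 1) + (-5 - 5)²)*0)*19 - 33 = ((-30 + (-10)²)*0)*19 - 33 = ((-30 + 100)*0)*19 - 33 = (70*0)*19 - 33 = 0*19 - 33 = 0 - 33 = -33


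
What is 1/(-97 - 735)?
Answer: -1/832 ≈ -0.0012019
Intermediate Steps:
1/(-97 - 735) = 1/(-832) = -1/832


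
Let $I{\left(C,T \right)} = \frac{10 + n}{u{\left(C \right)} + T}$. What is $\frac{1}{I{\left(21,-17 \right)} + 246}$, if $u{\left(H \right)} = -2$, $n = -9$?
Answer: $\frac{19}{4673} \approx 0.0040659$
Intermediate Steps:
$I{\left(C,T \right)} = \frac{1}{-2 + T}$ ($I{\left(C,T \right)} = \frac{10 - 9}{-2 + T} = 1 \frac{1}{-2 + T} = \frac{1}{-2 + T}$)
$\frac{1}{I{\left(21,-17 \right)} + 246} = \frac{1}{\frac{1}{-2 - 17} + 246} = \frac{1}{\frac{1}{-19} + 246} = \frac{1}{- \frac{1}{19} + 246} = \frac{1}{\frac{4673}{19}} = \frac{19}{4673}$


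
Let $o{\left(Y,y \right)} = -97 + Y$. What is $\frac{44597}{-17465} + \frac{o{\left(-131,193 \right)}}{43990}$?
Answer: $- \frac{5616583}{2195101} \approx -2.5587$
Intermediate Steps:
$\frac{44597}{-17465} + \frac{o{\left(-131,193 \right)}}{43990} = \frac{44597}{-17465} + \frac{-97 - 131}{43990} = 44597 \left(- \frac{1}{17465}\right) - \frac{114}{21995} = - \frac{6371}{2495} - \frac{114}{21995} = - \frac{5616583}{2195101}$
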